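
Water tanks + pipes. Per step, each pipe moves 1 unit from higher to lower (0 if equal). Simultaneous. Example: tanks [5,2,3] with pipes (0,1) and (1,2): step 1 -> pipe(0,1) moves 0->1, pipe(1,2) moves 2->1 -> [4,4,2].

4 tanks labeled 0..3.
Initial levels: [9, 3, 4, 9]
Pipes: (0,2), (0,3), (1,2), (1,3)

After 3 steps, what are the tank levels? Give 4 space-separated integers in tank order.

Answer: 6 7 6 6

Derivation:
Step 1: flows [0->2,0=3,2->1,3->1] -> levels [8 5 4 8]
Step 2: flows [0->2,0=3,1->2,3->1] -> levels [7 5 6 7]
Step 3: flows [0->2,0=3,2->1,3->1] -> levels [6 7 6 6]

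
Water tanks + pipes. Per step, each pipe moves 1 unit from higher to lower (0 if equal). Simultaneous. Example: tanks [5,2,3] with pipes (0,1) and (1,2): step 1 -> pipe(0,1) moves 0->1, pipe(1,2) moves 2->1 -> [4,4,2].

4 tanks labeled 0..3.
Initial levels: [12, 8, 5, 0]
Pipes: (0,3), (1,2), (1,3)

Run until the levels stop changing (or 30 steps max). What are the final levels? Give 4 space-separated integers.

Answer: 7 7 5 6

Derivation:
Step 1: flows [0->3,1->2,1->3] -> levels [11 6 6 2]
Step 2: flows [0->3,1=2,1->3] -> levels [10 5 6 4]
Step 3: flows [0->3,2->1,1->3] -> levels [9 5 5 6]
Step 4: flows [0->3,1=2,3->1] -> levels [8 6 5 6]
Step 5: flows [0->3,1->2,1=3] -> levels [7 5 6 7]
Step 6: flows [0=3,2->1,3->1] -> levels [7 7 5 6]
Step 7: flows [0->3,1->2,1->3] -> levels [6 5 6 8]
Step 8: flows [3->0,2->1,3->1] -> levels [7 7 5 6]
  -> period-2 cycle: step 8 state = step 6 state; never stabilizes
  -> state at step 30: (30-6) mod 2 = 0, same as step 6 -> [7 7 5 6]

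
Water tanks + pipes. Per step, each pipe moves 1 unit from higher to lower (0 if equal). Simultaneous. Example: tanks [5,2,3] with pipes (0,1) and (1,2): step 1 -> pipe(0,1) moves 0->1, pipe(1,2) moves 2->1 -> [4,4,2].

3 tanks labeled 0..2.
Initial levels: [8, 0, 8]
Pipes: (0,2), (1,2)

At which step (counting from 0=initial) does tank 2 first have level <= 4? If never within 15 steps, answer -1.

Answer: 7

Derivation:
Step 1: flows [0=2,2->1] -> levels [8 1 7]
Step 2: flows [0->2,2->1] -> levels [7 2 7]
Step 3: flows [0=2,2->1] -> levels [7 3 6]
Step 4: flows [0->2,2->1] -> levels [6 4 6]
Step 5: flows [0=2,2->1] -> levels [6 5 5]
Step 6: flows [0->2,1=2] -> levels [5 5 6]
Step 7: flows [2->0,2->1] -> levels [6 6 4]
Tank 2 first reaches <=4 at step 7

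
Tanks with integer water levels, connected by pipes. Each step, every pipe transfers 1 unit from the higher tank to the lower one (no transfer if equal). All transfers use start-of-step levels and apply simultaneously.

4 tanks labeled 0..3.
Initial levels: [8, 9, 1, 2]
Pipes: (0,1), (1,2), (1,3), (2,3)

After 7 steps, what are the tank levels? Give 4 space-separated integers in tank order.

Step 1: flows [1->0,1->2,1->3,3->2] -> levels [9 6 3 2]
Step 2: flows [0->1,1->2,1->3,2->3] -> levels [8 5 3 4]
Step 3: flows [0->1,1->2,1->3,3->2] -> levels [7 4 5 4]
Step 4: flows [0->1,2->1,1=3,2->3] -> levels [6 6 3 5]
Step 5: flows [0=1,1->2,1->3,3->2] -> levels [6 4 5 5]
Step 6: flows [0->1,2->1,3->1,2=3] -> levels [5 7 4 4]
Step 7: flows [1->0,1->2,1->3,2=3] -> levels [6 4 5 5]

Answer: 6 4 5 5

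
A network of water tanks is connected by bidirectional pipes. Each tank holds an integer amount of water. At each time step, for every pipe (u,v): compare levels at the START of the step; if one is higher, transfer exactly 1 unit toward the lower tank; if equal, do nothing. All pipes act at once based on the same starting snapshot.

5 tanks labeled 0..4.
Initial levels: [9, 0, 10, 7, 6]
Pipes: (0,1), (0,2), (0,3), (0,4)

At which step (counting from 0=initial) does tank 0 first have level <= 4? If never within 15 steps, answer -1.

Answer: 7

Derivation:
Step 1: flows [0->1,2->0,0->3,0->4] -> levels [7 1 9 8 7]
Step 2: flows [0->1,2->0,3->0,0=4] -> levels [8 2 8 7 7]
Step 3: flows [0->1,0=2,0->3,0->4] -> levels [5 3 8 8 8]
Step 4: flows [0->1,2->0,3->0,4->0] -> levels [7 4 7 7 7]
Step 5: flows [0->1,0=2,0=3,0=4] -> levels [6 5 7 7 7]
Step 6: flows [0->1,2->0,3->0,4->0] -> levels [8 6 6 6 6]
Step 7: flows [0->1,0->2,0->3,0->4] -> levels [4 7 7 7 7]
Tank 0 first reaches <=4 at step 7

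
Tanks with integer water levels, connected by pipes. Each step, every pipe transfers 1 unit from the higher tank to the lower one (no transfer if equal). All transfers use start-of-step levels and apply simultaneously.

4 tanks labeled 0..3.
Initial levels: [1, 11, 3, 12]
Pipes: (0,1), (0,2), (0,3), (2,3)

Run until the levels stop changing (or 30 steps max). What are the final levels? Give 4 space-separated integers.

Answer: 6 7 7 7

Derivation:
Step 1: flows [1->0,2->0,3->0,3->2] -> levels [4 10 3 10]
Step 2: flows [1->0,0->2,3->0,3->2] -> levels [5 9 5 8]
Step 3: flows [1->0,0=2,3->0,3->2] -> levels [7 8 6 6]
Step 4: flows [1->0,0->2,0->3,2=3] -> levels [6 7 7 7]
Step 5: flows [1->0,2->0,3->0,2=3] -> levels [9 6 6 6]
Step 6: flows [0->1,0->2,0->3,2=3] -> levels [6 7 7 7]
  -> period-2 cycle: step 6 state = step 4 state; never stabilizes
  -> state at step 30: (30-4) mod 2 = 0, same as step 4 -> [6 7 7 7]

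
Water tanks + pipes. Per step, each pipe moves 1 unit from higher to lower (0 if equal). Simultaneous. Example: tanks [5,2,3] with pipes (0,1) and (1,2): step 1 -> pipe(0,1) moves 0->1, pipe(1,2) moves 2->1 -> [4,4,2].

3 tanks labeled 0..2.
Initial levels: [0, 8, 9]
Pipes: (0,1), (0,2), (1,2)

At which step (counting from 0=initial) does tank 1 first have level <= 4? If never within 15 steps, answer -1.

Step 1: flows [1->0,2->0,2->1] -> levels [2 8 7]
Step 2: flows [1->0,2->0,1->2] -> levels [4 6 7]
Step 3: flows [1->0,2->0,2->1] -> levels [6 6 5]
Step 4: flows [0=1,0->2,1->2] -> levels [5 5 7]
Step 5: flows [0=1,2->0,2->1] -> levels [6 6 5]
  -> period-2 cycle (repeats step 3); tank 1 never drops to <=4
Tank 1 never reaches <=4 within 15 steps

Answer: -1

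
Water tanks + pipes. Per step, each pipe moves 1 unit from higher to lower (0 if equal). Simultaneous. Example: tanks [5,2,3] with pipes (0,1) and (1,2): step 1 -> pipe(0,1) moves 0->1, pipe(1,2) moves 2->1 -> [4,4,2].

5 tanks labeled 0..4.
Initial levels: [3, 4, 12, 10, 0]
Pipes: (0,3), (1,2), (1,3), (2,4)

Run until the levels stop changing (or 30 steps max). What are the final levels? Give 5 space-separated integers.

Answer: 6 5 6 7 5

Derivation:
Step 1: flows [3->0,2->1,3->1,2->4] -> levels [4 6 10 8 1]
Step 2: flows [3->0,2->1,3->1,2->4] -> levels [5 8 8 6 2]
Step 3: flows [3->0,1=2,1->3,2->4] -> levels [6 7 7 6 3]
Step 4: flows [0=3,1=2,1->3,2->4] -> levels [6 6 6 7 4]
Step 5: flows [3->0,1=2,3->1,2->4] -> levels [7 7 5 5 5]
Step 6: flows [0->3,1->2,1->3,2=4] -> levels [6 5 6 7 5]
Step 7: flows [3->0,2->1,3->1,2->4] -> levels [7 7 4 5 6]
Step 8: flows [0->3,1->2,1->3,4->2] -> levels [6 5 6 7 5]
  -> period-2 cycle: step 8 state = step 6 state; never stabilizes
  -> state at step 30: (30-6) mod 2 = 0, same as step 6 -> [6 5 6 7 5]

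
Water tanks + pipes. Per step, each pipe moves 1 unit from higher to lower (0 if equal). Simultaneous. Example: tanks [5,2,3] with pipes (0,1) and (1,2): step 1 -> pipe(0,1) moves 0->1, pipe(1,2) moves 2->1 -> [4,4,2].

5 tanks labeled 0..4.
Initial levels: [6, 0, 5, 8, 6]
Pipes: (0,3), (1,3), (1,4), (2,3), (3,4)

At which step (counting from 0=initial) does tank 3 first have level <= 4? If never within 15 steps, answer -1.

Step 1: flows [3->0,3->1,4->1,3->2,3->4] -> levels [7 2 6 4 6]
Tank 3 first reaches <=4 at step 1

Answer: 1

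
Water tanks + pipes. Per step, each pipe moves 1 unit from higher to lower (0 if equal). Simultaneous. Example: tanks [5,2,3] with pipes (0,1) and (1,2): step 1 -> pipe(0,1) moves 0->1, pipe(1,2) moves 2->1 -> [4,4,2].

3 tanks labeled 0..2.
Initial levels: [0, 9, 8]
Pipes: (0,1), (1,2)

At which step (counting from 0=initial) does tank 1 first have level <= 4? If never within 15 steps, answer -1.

Step 1: flows [1->0,1->2] -> levels [1 7 9]
Step 2: flows [1->0,2->1] -> levels [2 7 8]
Step 3: flows [1->0,2->1] -> levels [3 7 7]
Step 4: flows [1->0,1=2] -> levels [4 6 7]
Step 5: flows [1->0,2->1] -> levels [5 6 6]
Step 6: flows [1->0,1=2] -> levels [6 5 6]
Step 7: flows [0->1,2->1] -> levels [5 7 5]
Step 8: flows [1->0,1->2] -> levels [6 5 6]
  -> period-2 cycle (repeats step 6); tank 1 never drops to <=4
Tank 1 never reaches <=4 within 15 steps

Answer: -1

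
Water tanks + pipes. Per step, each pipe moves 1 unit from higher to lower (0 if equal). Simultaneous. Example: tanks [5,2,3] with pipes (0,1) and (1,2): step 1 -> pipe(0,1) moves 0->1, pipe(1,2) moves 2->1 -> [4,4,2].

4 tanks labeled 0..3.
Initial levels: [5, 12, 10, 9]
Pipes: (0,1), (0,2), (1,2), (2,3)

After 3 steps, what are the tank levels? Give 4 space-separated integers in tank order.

Answer: 9 10 7 10

Derivation:
Step 1: flows [1->0,2->0,1->2,2->3] -> levels [7 10 9 10]
Step 2: flows [1->0,2->0,1->2,3->2] -> levels [9 8 10 9]
Step 3: flows [0->1,2->0,2->1,2->3] -> levels [9 10 7 10]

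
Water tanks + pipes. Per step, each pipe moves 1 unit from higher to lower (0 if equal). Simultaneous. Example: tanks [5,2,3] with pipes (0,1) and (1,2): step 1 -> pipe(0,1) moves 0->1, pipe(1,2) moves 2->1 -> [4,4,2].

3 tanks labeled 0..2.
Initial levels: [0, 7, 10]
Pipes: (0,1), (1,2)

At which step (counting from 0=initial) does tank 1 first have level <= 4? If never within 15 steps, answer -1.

Answer: -1

Derivation:
Step 1: flows [1->0,2->1] -> levels [1 7 9]
Step 2: flows [1->0,2->1] -> levels [2 7 8]
Step 3: flows [1->0,2->1] -> levels [3 7 7]
Step 4: flows [1->0,1=2] -> levels [4 6 7]
Step 5: flows [1->0,2->1] -> levels [5 6 6]
Step 6: flows [1->0,1=2] -> levels [6 5 6]
Step 7: flows [0->1,2->1] -> levels [5 7 5]
Step 8: flows [1->0,1->2] -> levels [6 5 6]
  -> period-2 cycle (repeats step 6); tank 1 never drops to <=4
Tank 1 never reaches <=4 within 15 steps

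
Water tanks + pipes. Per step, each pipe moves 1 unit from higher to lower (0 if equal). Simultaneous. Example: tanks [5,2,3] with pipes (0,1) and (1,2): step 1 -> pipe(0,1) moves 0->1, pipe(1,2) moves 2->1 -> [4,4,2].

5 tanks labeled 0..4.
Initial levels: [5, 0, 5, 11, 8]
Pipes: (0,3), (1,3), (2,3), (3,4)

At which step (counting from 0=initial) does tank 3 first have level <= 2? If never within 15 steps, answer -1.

Step 1: flows [3->0,3->1,3->2,3->4] -> levels [6 1 6 7 9]
Step 2: flows [3->0,3->1,3->2,4->3] -> levels [7 2 7 5 8]
Step 3: flows [0->3,3->1,2->3,4->3] -> levels [6 3 6 7 7]
Step 4: flows [3->0,3->1,3->2,3=4] -> levels [7 4 7 4 7]
Step 5: flows [0->3,1=3,2->3,4->3] -> levels [6 4 6 7 6]
Step 6: flows [3->0,3->1,3->2,3->4] -> levels [7 5 7 3 7]
Step 7: flows [0->3,1->3,2->3,4->3] -> levels [6 4 6 7 6]
  -> period-2 cycle (repeats step 5); tank 3 never drops to <=2
Tank 3 never reaches <=2 within 15 steps

Answer: -1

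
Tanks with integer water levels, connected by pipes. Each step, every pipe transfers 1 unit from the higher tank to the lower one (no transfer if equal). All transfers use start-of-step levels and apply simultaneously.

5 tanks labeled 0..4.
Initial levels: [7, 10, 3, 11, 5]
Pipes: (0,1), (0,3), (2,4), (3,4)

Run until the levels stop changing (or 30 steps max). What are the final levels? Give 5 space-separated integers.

Answer: 8 7 7 8 6

Derivation:
Step 1: flows [1->0,3->0,4->2,3->4] -> levels [9 9 4 9 5]
Step 2: flows [0=1,0=3,4->2,3->4] -> levels [9 9 5 8 5]
Step 3: flows [0=1,0->3,2=4,3->4] -> levels [8 9 5 8 6]
Step 4: flows [1->0,0=3,4->2,3->4] -> levels [9 8 6 7 6]
Step 5: flows [0->1,0->3,2=4,3->4] -> levels [7 9 6 7 7]
Step 6: flows [1->0,0=3,4->2,3=4] -> levels [8 8 7 7 6]
Step 7: flows [0=1,0->3,2->4,3->4] -> levels [7 8 6 7 8]
Step 8: flows [1->0,0=3,4->2,4->3] -> levels [8 7 7 8 6]
Step 9: flows [0->1,0=3,2->4,3->4] -> levels [7 8 6 7 8]
  -> period-2 cycle: step 9 state = step 7 state; never stabilizes
  -> state at step 30: (30-7) mod 2 = 1, same as step 8 -> [8 7 7 8 6]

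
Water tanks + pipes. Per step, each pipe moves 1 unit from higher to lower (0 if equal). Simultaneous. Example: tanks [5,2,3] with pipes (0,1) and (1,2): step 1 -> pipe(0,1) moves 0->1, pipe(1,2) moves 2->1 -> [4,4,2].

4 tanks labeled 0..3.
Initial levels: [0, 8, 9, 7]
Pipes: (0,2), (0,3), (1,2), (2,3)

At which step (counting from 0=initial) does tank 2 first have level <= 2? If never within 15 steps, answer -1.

Answer: -1

Derivation:
Step 1: flows [2->0,3->0,2->1,2->3] -> levels [2 9 6 7]
Step 2: flows [2->0,3->0,1->2,3->2] -> levels [4 8 7 5]
Step 3: flows [2->0,3->0,1->2,2->3] -> levels [6 7 6 5]
Step 4: flows [0=2,0->3,1->2,2->3] -> levels [5 6 6 7]
Step 5: flows [2->0,3->0,1=2,3->2] -> levels [7 6 6 5]
Step 6: flows [0->2,0->3,1=2,2->3] -> levels [5 6 6 7]
  -> period-2 cycle (repeats step 4); tank 2 never drops to <=2
Tank 2 never reaches <=2 within 15 steps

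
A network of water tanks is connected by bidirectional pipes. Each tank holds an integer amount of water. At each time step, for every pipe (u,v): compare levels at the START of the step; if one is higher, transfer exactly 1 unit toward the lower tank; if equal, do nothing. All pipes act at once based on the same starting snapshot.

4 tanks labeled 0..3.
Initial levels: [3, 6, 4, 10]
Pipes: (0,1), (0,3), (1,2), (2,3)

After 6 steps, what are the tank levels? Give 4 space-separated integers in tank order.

Answer: 5 7 4 7

Derivation:
Step 1: flows [1->0,3->0,1->2,3->2] -> levels [5 4 6 8]
Step 2: flows [0->1,3->0,2->1,3->2] -> levels [5 6 6 6]
Step 3: flows [1->0,3->0,1=2,2=3] -> levels [7 5 6 5]
Step 4: flows [0->1,0->3,2->1,2->3] -> levels [5 7 4 7]
Step 5: flows [1->0,3->0,1->2,3->2] -> levels [7 5 6 5]
  -> period-2 cycle: step 5 state = step 3 state
  -> state at step 6: (6-3) mod 2 = 1, same as step 4 -> [5 7 4 7]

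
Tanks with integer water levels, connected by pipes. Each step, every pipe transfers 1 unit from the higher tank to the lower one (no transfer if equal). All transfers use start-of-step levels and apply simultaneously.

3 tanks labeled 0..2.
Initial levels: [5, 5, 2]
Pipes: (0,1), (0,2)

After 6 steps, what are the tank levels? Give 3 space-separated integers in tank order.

Answer: 4 4 4

Derivation:
Step 1: flows [0=1,0->2] -> levels [4 5 3]
Step 2: flows [1->0,0->2] -> levels [4 4 4]
Step 3: flows [0=1,0=2] -> levels [4 4 4]
  -> stable; steps 4..6 unchanged -> [4 4 4]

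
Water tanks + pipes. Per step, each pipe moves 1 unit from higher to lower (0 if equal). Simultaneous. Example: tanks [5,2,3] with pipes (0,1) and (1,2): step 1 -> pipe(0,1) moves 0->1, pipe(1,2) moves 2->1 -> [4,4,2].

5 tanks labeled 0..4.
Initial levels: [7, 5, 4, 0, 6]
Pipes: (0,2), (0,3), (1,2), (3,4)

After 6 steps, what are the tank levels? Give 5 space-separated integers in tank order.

Step 1: flows [0->2,0->3,1->2,4->3] -> levels [5 4 6 2 5]
Step 2: flows [2->0,0->3,2->1,4->3] -> levels [5 5 4 4 4]
Step 3: flows [0->2,0->3,1->2,3=4] -> levels [3 4 6 5 4]
Step 4: flows [2->0,3->0,2->1,3->4] -> levels [5 5 4 3 5]
Step 5: flows [0->2,0->3,1->2,4->3] -> levels [3 4 6 5 4]
  -> period-2 cycle: step 5 state = step 3 state
  -> state at step 6: (6-3) mod 2 = 1, same as step 4 -> [5 5 4 3 5]

Answer: 5 5 4 3 5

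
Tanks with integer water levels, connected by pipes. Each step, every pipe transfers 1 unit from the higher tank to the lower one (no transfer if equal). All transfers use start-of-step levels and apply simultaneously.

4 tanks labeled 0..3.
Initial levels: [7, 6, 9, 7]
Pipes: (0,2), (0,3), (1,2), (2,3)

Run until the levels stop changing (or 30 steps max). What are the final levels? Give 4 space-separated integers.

Answer: 7 6 9 7

Derivation:
Step 1: flows [2->0,0=3,2->1,2->3] -> levels [8 7 6 8]
Step 2: flows [0->2,0=3,1->2,3->2] -> levels [7 6 9 7]
  -> period-2 cycle: step 2 state = step 0 state; never stabilizes
  -> state at step 30: (30-0) mod 2 = 0, same as step 0 -> [7 6 9 7]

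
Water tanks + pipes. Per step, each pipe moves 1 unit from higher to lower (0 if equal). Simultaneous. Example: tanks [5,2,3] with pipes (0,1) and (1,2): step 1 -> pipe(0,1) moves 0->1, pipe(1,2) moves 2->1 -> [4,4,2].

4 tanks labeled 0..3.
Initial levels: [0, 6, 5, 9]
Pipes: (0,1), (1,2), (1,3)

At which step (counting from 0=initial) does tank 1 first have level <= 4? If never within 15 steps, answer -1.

Answer: 5

Derivation:
Step 1: flows [1->0,1->2,3->1] -> levels [1 5 6 8]
Step 2: flows [1->0,2->1,3->1] -> levels [2 6 5 7]
Step 3: flows [1->0,1->2,3->1] -> levels [3 5 6 6]
Step 4: flows [1->0,2->1,3->1] -> levels [4 6 5 5]
Step 5: flows [1->0,1->2,1->3] -> levels [5 3 6 6]
Tank 1 first reaches <=4 at step 5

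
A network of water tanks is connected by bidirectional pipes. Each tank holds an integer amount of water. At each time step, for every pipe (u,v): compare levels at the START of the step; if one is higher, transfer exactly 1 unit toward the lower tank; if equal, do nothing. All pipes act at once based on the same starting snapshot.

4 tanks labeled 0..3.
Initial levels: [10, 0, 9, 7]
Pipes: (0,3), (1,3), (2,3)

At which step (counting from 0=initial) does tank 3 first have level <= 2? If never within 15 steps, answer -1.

Step 1: flows [0->3,3->1,2->3] -> levels [9 1 8 8]
Step 2: flows [0->3,3->1,2=3] -> levels [8 2 8 8]
Step 3: flows [0=3,3->1,2=3] -> levels [8 3 8 7]
Step 4: flows [0->3,3->1,2->3] -> levels [7 4 7 8]
Step 5: flows [3->0,3->1,3->2] -> levels [8 5 8 5]
Step 6: flows [0->3,1=3,2->3] -> levels [7 5 7 7]
Step 7: flows [0=3,3->1,2=3] -> levels [7 6 7 6]
Step 8: flows [0->3,1=3,2->3] -> levels [6 6 6 8]
Step 9: flows [3->0,3->1,3->2] -> levels [7 7 7 5]
Step 10: flows [0->3,1->3,2->3] -> levels [6 6 6 8]
  -> period-2 cycle (repeats step 8); tank 3 never drops to <=2
Tank 3 never reaches <=2 within 15 steps

Answer: -1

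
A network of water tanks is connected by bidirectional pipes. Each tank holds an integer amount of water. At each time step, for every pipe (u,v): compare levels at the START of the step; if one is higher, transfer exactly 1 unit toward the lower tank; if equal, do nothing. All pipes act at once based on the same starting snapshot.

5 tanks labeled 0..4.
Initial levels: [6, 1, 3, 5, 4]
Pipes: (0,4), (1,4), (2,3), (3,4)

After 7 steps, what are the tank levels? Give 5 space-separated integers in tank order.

Answer: 4 3 4 3 5

Derivation:
Step 1: flows [0->4,4->1,3->2,3->4] -> levels [5 2 4 3 5]
Step 2: flows [0=4,4->1,2->3,4->3] -> levels [5 3 3 5 3]
Step 3: flows [0->4,1=4,3->2,3->4] -> levels [4 3 4 3 5]
Step 4: flows [4->0,4->1,2->3,4->3] -> levels [5 4 3 5 2]
Step 5: flows [0->4,1->4,3->2,3->4] -> levels [4 3 4 3 5]
  -> period-2 cycle: step 5 state = step 3 state
  -> state at step 7: (7-3) mod 2 = 0, same as step 3 -> [4 3 4 3 5]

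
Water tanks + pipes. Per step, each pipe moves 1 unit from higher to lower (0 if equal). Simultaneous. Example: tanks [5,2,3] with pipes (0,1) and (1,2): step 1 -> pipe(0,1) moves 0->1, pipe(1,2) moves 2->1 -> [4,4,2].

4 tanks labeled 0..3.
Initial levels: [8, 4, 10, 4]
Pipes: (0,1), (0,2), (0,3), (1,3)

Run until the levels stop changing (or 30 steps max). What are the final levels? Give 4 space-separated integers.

Step 1: flows [0->1,2->0,0->3,1=3] -> levels [7 5 9 5]
Step 2: flows [0->1,2->0,0->3,1=3] -> levels [6 6 8 6]
Step 3: flows [0=1,2->0,0=3,1=3] -> levels [7 6 7 6]
Step 4: flows [0->1,0=2,0->3,1=3] -> levels [5 7 7 7]
Step 5: flows [1->0,2->0,3->0,1=3] -> levels [8 6 6 6]
Step 6: flows [0->1,0->2,0->3,1=3] -> levels [5 7 7 7]
  -> period-2 cycle: step 6 state = step 4 state; never stabilizes
  -> state at step 30: (30-4) mod 2 = 0, same as step 4 -> [5 7 7 7]

Answer: 5 7 7 7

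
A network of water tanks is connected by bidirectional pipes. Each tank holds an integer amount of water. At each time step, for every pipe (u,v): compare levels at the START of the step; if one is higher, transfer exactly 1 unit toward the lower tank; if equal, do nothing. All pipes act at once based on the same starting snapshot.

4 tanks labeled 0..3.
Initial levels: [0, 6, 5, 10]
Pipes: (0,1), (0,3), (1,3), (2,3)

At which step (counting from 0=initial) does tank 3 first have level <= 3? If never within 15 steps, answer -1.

Step 1: flows [1->0,3->0,3->1,3->2] -> levels [2 6 6 7]
Step 2: flows [1->0,3->0,3->1,3->2] -> levels [4 6 7 4]
Step 3: flows [1->0,0=3,1->3,2->3] -> levels [5 4 6 6]
Step 4: flows [0->1,3->0,3->1,2=3] -> levels [5 6 6 4]
Step 5: flows [1->0,0->3,1->3,2->3] -> levels [5 4 5 7]
Step 6: flows [0->1,3->0,3->1,3->2] -> levels [5 6 6 4]
  -> period-2 cycle (repeats step 4); tank 3 never drops to <=3
Tank 3 never reaches <=3 within 15 steps

Answer: -1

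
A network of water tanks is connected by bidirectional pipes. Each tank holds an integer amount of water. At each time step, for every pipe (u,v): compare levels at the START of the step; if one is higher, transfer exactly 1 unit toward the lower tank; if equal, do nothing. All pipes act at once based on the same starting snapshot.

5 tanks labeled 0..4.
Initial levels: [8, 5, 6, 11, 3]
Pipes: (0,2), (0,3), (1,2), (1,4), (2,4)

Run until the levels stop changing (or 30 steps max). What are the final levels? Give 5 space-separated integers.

Step 1: flows [0->2,3->0,2->1,1->4,2->4] -> levels [8 5 5 10 5]
Step 2: flows [0->2,3->0,1=2,1=4,2=4] -> levels [8 5 6 9 5]
Step 3: flows [0->2,3->0,2->1,1=4,2->4] -> levels [8 6 5 8 6]
Step 4: flows [0->2,0=3,1->2,1=4,4->2] -> levels [7 5 8 8 5]
Step 5: flows [2->0,3->0,2->1,1=4,2->4] -> levels [9 6 5 7 6]
Step 6: flows [0->2,0->3,1->2,1=4,4->2] -> levels [7 5 8 8 5]
  -> period-2 cycle: step 6 state = step 4 state; never stabilizes
  -> state at step 30: (30-4) mod 2 = 0, same as step 4 -> [7 5 8 8 5]

Answer: 7 5 8 8 5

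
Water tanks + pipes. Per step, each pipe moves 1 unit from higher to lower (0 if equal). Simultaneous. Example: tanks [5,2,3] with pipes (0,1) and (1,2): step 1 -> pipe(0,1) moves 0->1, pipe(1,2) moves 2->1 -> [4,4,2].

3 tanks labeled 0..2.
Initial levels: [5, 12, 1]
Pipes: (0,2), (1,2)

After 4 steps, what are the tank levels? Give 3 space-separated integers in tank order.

Answer: 5 8 5

Derivation:
Step 1: flows [0->2,1->2] -> levels [4 11 3]
Step 2: flows [0->2,1->2] -> levels [3 10 5]
Step 3: flows [2->0,1->2] -> levels [4 9 5]
Step 4: flows [2->0,1->2] -> levels [5 8 5]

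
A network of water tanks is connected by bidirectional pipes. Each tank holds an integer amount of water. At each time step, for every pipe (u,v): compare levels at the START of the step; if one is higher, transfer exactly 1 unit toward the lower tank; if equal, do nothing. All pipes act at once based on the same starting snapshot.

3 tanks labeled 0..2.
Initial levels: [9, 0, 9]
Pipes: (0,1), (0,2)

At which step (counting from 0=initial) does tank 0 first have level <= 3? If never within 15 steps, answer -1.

Step 1: flows [0->1,0=2] -> levels [8 1 9]
Step 2: flows [0->1,2->0] -> levels [8 2 8]
Step 3: flows [0->1,0=2] -> levels [7 3 8]
Step 4: flows [0->1,2->0] -> levels [7 4 7]
Step 5: flows [0->1,0=2] -> levels [6 5 7]
Step 6: flows [0->1,2->0] -> levels [6 6 6]
Step 7: flows [0=1,0=2] -> levels [6 6 6]
  -> stable; tank 0 stays at 6 > 3
Tank 0 never reaches <=3 within 15 steps

Answer: -1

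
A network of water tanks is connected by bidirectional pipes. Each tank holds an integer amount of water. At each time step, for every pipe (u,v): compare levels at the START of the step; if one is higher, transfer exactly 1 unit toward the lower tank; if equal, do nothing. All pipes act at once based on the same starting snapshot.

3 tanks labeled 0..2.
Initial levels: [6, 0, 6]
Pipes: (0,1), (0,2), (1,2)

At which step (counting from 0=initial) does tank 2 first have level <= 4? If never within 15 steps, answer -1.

Answer: 2

Derivation:
Step 1: flows [0->1,0=2,2->1] -> levels [5 2 5]
Step 2: flows [0->1,0=2,2->1] -> levels [4 4 4]
Tank 2 first reaches <=4 at step 2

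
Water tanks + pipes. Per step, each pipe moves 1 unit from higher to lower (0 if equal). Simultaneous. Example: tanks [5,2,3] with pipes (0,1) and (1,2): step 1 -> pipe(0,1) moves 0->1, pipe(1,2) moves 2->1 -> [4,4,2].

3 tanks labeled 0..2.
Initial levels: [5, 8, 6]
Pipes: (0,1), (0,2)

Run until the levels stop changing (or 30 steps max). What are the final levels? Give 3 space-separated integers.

Answer: 5 7 7

Derivation:
Step 1: flows [1->0,2->0] -> levels [7 7 5]
Step 2: flows [0=1,0->2] -> levels [6 7 6]
Step 3: flows [1->0,0=2] -> levels [7 6 6]
Step 4: flows [0->1,0->2] -> levels [5 7 7]
Step 5: flows [1->0,2->0] -> levels [7 6 6]
  -> period-2 cycle: step 5 state = step 3 state; never stabilizes
  -> state at step 30: (30-3) mod 2 = 1, same as step 4 -> [5 7 7]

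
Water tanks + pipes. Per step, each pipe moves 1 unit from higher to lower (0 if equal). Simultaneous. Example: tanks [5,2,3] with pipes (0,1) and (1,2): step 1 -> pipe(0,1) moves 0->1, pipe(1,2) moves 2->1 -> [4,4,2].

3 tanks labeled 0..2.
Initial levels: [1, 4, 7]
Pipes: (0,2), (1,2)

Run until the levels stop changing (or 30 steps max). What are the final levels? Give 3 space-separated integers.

Answer: 4 4 4

Derivation:
Step 1: flows [2->0,2->1] -> levels [2 5 5]
Step 2: flows [2->0,1=2] -> levels [3 5 4]
Step 3: flows [2->0,1->2] -> levels [4 4 4]
Step 4: flows [0=2,1=2] -> levels [4 4 4]
  -> stable (no change)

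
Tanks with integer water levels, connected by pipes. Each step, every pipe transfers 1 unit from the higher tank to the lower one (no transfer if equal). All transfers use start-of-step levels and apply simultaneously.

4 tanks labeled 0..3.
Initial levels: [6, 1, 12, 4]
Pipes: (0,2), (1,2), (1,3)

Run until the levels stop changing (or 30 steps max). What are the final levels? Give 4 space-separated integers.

Answer: 6 7 5 5

Derivation:
Step 1: flows [2->0,2->1,3->1] -> levels [7 3 10 3]
Step 2: flows [2->0,2->1,1=3] -> levels [8 4 8 3]
Step 3: flows [0=2,2->1,1->3] -> levels [8 4 7 4]
Step 4: flows [0->2,2->1,1=3] -> levels [7 5 7 4]
Step 5: flows [0=2,2->1,1->3] -> levels [7 5 6 5]
Step 6: flows [0->2,2->1,1=3] -> levels [6 6 6 5]
Step 7: flows [0=2,1=2,1->3] -> levels [6 5 6 6]
Step 8: flows [0=2,2->1,3->1] -> levels [6 7 5 5]
Step 9: flows [0->2,1->2,1->3] -> levels [5 5 7 6]
Step 10: flows [2->0,2->1,3->1] -> levels [6 7 5 5]
  -> period-2 cycle: step 10 state = step 8 state; never stabilizes
  -> state at step 30: (30-8) mod 2 = 0, same as step 8 -> [6 7 5 5]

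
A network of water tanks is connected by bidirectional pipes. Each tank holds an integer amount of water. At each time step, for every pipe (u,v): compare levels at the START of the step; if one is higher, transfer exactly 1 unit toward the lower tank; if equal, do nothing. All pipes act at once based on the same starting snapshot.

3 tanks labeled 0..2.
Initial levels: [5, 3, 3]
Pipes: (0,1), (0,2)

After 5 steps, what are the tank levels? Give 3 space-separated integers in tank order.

Step 1: flows [0->1,0->2] -> levels [3 4 4]
Step 2: flows [1->0,2->0] -> levels [5 3 3]
  -> period-2 cycle: step 2 state = step 0 state
  -> state at step 5: (5-0) mod 2 = 1, same as step 1 -> [3 4 4]

Answer: 3 4 4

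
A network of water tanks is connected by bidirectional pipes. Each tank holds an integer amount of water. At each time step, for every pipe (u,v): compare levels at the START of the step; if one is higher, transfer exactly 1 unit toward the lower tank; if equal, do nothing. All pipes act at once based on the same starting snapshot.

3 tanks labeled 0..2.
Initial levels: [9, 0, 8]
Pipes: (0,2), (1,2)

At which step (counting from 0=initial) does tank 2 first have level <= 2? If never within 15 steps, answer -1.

Answer: -1

Derivation:
Step 1: flows [0->2,2->1] -> levels [8 1 8]
Step 2: flows [0=2,2->1] -> levels [8 2 7]
Step 3: flows [0->2,2->1] -> levels [7 3 7]
Step 4: flows [0=2,2->1] -> levels [7 4 6]
Step 5: flows [0->2,2->1] -> levels [6 5 6]
Step 6: flows [0=2,2->1] -> levels [6 6 5]
Step 7: flows [0->2,1->2] -> levels [5 5 7]
Step 8: flows [2->0,2->1] -> levels [6 6 5]
  -> period-2 cycle (repeats step 6); tank 2 never drops to <=2
Tank 2 never reaches <=2 within 15 steps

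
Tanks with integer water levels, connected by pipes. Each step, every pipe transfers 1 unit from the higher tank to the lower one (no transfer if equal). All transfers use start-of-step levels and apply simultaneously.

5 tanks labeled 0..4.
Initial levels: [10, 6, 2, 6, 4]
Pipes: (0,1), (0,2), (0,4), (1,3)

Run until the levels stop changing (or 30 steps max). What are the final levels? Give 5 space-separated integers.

Step 1: flows [0->1,0->2,0->4,1=3] -> levels [7 7 3 6 5]
Step 2: flows [0=1,0->2,0->4,1->3] -> levels [5 6 4 7 6]
Step 3: flows [1->0,0->2,4->0,3->1] -> levels [6 6 5 6 5]
Step 4: flows [0=1,0->2,0->4,1=3] -> levels [4 6 6 6 6]
Step 5: flows [1->0,2->0,4->0,1=3] -> levels [7 5 5 6 5]
Step 6: flows [0->1,0->2,0->4,3->1] -> levels [4 7 6 5 6]
Step 7: flows [1->0,2->0,4->0,1->3] -> levels [7 5 5 6 5]
  -> period-2 cycle: step 7 state = step 5 state; never stabilizes
  -> state at step 30: (30-5) mod 2 = 1, same as step 6 -> [4 7 6 5 6]

Answer: 4 7 6 5 6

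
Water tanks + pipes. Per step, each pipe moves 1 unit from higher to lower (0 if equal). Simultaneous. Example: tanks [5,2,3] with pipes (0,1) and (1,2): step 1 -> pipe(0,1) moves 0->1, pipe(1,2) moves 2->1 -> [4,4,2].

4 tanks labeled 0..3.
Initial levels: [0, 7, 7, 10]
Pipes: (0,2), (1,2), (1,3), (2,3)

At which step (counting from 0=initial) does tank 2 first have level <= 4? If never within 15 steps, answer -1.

Answer: 6

Derivation:
Step 1: flows [2->0,1=2,3->1,3->2] -> levels [1 8 7 8]
Step 2: flows [2->0,1->2,1=3,3->2] -> levels [2 7 8 7]
Step 3: flows [2->0,2->1,1=3,2->3] -> levels [3 8 5 8]
Step 4: flows [2->0,1->2,1=3,3->2] -> levels [4 7 6 7]
Step 5: flows [2->0,1->2,1=3,3->2] -> levels [5 6 7 6]
Step 6: flows [2->0,2->1,1=3,2->3] -> levels [6 7 4 7]
Tank 2 first reaches <=4 at step 6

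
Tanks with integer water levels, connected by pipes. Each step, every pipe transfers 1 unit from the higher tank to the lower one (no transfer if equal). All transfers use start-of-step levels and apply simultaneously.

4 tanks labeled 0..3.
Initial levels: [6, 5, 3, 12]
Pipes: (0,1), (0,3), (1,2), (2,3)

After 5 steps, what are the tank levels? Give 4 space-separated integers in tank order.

Answer: 7 6 7 6

Derivation:
Step 1: flows [0->1,3->0,1->2,3->2] -> levels [6 5 5 10]
Step 2: flows [0->1,3->0,1=2,3->2] -> levels [6 6 6 8]
Step 3: flows [0=1,3->0,1=2,3->2] -> levels [7 6 7 6]
Step 4: flows [0->1,0->3,2->1,2->3] -> levels [5 8 5 8]
Step 5: flows [1->0,3->0,1->2,3->2] -> levels [7 6 7 6]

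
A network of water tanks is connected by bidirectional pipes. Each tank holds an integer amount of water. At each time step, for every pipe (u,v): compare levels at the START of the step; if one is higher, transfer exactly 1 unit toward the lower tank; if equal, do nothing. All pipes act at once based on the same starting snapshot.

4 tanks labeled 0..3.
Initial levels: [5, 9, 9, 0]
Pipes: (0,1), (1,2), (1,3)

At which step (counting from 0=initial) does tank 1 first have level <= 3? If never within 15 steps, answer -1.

Answer: -1

Derivation:
Step 1: flows [1->0,1=2,1->3] -> levels [6 7 9 1]
Step 2: flows [1->0,2->1,1->3] -> levels [7 6 8 2]
Step 3: flows [0->1,2->1,1->3] -> levels [6 7 7 3]
Step 4: flows [1->0,1=2,1->3] -> levels [7 5 7 4]
Step 5: flows [0->1,2->1,1->3] -> levels [6 6 6 5]
Step 6: flows [0=1,1=2,1->3] -> levels [6 5 6 6]
Step 7: flows [0->1,2->1,3->1] -> levels [5 8 5 5]
Step 8: flows [1->0,1->2,1->3] -> levels [6 5 6 6]
  -> period-2 cycle (repeats step 6); tank 1 never drops to <=3
Tank 1 never reaches <=3 within 15 steps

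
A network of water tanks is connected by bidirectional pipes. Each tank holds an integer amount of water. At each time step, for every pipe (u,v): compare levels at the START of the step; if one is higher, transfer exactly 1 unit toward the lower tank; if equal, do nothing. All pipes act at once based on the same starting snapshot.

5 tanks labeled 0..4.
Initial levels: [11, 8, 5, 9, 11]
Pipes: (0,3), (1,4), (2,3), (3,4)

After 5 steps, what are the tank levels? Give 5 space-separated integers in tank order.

Answer: 8 10 8 10 8

Derivation:
Step 1: flows [0->3,4->1,3->2,4->3] -> levels [10 9 6 10 9]
Step 2: flows [0=3,1=4,3->2,3->4] -> levels [10 9 7 8 10]
Step 3: flows [0->3,4->1,3->2,4->3] -> levels [9 10 8 9 8]
Step 4: flows [0=3,1->4,3->2,3->4] -> levels [9 9 9 7 10]
Step 5: flows [0->3,4->1,2->3,4->3] -> levels [8 10 8 10 8]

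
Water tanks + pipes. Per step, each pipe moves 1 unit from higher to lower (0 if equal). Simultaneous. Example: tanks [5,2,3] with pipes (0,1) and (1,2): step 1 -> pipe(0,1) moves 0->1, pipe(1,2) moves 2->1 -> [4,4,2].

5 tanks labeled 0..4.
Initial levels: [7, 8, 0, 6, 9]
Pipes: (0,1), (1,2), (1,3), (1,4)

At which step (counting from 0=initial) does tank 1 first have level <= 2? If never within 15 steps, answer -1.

Answer: -1

Derivation:
Step 1: flows [1->0,1->2,1->3,4->1] -> levels [8 6 1 7 8]
Step 2: flows [0->1,1->2,3->1,4->1] -> levels [7 8 2 6 7]
Step 3: flows [1->0,1->2,1->3,1->4] -> levels [8 4 3 7 8]
Step 4: flows [0->1,1->2,3->1,4->1] -> levels [7 6 4 6 7]
Step 5: flows [0->1,1->2,1=3,4->1] -> levels [6 7 5 6 6]
Step 6: flows [1->0,1->2,1->3,1->4] -> levels [7 3 6 7 7]
Step 7: flows [0->1,2->1,3->1,4->1] -> levels [6 7 5 6 6]
  -> period-2 cycle (repeats step 5); tank 1 never drops to <=2
Tank 1 never reaches <=2 within 15 steps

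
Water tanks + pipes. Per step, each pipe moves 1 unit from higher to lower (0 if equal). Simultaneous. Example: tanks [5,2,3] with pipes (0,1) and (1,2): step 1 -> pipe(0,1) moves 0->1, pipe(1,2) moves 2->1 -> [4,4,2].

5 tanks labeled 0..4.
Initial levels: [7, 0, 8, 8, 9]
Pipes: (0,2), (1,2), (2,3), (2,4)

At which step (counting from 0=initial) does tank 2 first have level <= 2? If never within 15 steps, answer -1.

Step 1: flows [2->0,2->1,2=3,4->2] -> levels [8 1 7 8 8]
Step 2: flows [0->2,2->1,3->2,4->2] -> levels [7 2 9 7 7]
Step 3: flows [2->0,2->1,2->3,2->4] -> levels [8 3 5 8 8]
Step 4: flows [0->2,2->1,3->2,4->2] -> levels [7 4 7 7 7]
Step 5: flows [0=2,2->1,2=3,2=4] -> levels [7 5 6 7 7]
Step 6: flows [0->2,2->1,3->2,4->2] -> levels [6 6 8 6 6]
Step 7: flows [2->0,2->1,2->3,2->4] -> levels [7 7 4 7 7]
Step 8: flows [0->2,1->2,3->2,4->2] -> levels [6 6 8 6 6]
  -> period-2 cycle (repeats step 6); tank 2 never drops to <=2
Tank 2 never reaches <=2 within 15 steps

Answer: -1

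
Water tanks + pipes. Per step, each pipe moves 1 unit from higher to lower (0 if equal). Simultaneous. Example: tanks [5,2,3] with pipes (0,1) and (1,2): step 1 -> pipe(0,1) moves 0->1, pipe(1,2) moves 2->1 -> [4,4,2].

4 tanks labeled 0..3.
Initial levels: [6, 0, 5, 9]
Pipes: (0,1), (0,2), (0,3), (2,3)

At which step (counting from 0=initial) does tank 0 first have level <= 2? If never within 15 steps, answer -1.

Answer: -1

Derivation:
Step 1: flows [0->1,0->2,3->0,3->2] -> levels [5 1 7 7]
Step 2: flows [0->1,2->0,3->0,2=3] -> levels [6 2 6 6]
Step 3: flows [0->1,0=2,0=3,2=3] -> levels [5 3 6 6]
Step 4: flows [0->1,2->0,3->0,2=3] -> levels [6 4 5 5]
Step 5: flows [0->1,0->2,0->3,2=3] -> levels [3 5 6 6]
Step 6: flows [1->0,2->0,3->0,2=3] -> levels [6 4 5 5]
  -> period-2 cycle (repeats step 4); tank 0 never drops to <=2
Tank 0 never reaches <=2 within 15 steps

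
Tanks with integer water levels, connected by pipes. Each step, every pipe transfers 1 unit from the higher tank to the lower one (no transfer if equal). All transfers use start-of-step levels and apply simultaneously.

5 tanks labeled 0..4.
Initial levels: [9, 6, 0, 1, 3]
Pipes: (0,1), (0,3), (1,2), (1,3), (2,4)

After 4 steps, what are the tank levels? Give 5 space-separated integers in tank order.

Step 1: flows [0->1,0->3,1->2,1->3,4->2] -> levels [7 5 2 3 2]
Step 2: flows [0->1,0->3,1->2,1->3,2=4] -> levels [5 4 3 5 2]
Step 3: flows [0->1,0=3,1->2,3->1,2->4] -> levels [4 5 3 4 3]
Step 4: flows [1->0,0=3,1->2,1->3,2=4] -> levels [5 2 4 5 3]

Answer: 5 2 4 5 3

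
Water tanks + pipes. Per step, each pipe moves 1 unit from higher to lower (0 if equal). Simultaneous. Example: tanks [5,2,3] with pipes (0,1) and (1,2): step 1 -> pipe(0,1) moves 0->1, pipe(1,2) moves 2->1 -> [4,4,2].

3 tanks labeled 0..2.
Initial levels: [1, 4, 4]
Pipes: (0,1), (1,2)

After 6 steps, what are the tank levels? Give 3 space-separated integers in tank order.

Answer: 3 3 3

Derivation:
Step 1: flows [1->0,1=2] -> levels [2 3 4]
Step 2: flows [1->0,2->1] -> levels [3 3 3]
Step 3: flows [0=1,1=2] -> levels [3 3 3]
  -> stable; steps 4..6 unchanged -> [3 3 3]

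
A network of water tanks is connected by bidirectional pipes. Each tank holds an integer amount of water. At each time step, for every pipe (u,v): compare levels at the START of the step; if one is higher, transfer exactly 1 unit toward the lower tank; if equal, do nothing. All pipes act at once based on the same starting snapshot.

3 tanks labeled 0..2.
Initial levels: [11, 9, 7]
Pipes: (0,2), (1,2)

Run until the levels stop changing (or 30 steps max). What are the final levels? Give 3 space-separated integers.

Step 1: flows [0->2,1->2] -> levels [10 8 9]
Step 2: flows [0->2,2->1] -> levels [9 9 9]
Step 3: flows [0=2,1=2] -> levels [9 9 9]
  -> stable (no change)

Answer: 9 9 9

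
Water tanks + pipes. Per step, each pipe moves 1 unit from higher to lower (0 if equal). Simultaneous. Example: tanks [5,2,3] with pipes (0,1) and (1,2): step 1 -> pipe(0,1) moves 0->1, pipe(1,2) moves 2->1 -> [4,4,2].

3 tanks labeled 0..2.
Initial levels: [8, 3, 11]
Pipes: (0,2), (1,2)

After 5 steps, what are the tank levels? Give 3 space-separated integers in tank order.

Answer: 7 7 8

Derivation:
Step 1: flows [2->0,2->1] -> levels [9 4 9]
Step 2: flows [0=2,2->1] -> levels [9 5 8]
Step 3: flows [0->2,2->1] -> levels [8 6 8]
Step 4: flows [0=2,2->1] -> levels [8 7 7]
Step 5: flows [0->2,1=2] -> levels [7 7 8]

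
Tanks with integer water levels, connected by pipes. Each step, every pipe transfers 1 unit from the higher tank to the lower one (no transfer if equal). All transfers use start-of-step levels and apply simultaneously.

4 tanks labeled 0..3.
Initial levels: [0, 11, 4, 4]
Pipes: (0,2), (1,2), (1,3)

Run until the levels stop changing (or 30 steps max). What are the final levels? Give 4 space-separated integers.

Answer: 5 6 4 4

Derivation:
Step 1: flows [2->0,1->2,1->3] -> levels [1 9 4 5]
Step 2: flows [2->0,1->2,1->3] -> levels [2 7 4 6]
Step 3: flows [2->0,1->2,1->3] -> levels [3 5 4 7]
Step 4: flows [2->0,1->2,3->1] -> levels [4 5 4 6]
Step 5: flows [0=2,1->2,3->1] -> levels [4 5 5 5]
Step 6: flows [2->0,1=2,1=3] -> levels [5 5 4 5]
Step 7: flows [0->2,1->2,1=3] -> levels [4 4 6 5]
Step 8: flows [2->0,2->1,3->1] -> levels [5 6 4 4]
Step 9: flows [0->2,1->2,1->3] -> levels [4 4 6 5]
  -> period-2 cycle: step 9 state = step 7 state; never stabilizes
  -> state at step 30: (30-7) mod 2 = 1, same as step 8 -> [5 6 4 4]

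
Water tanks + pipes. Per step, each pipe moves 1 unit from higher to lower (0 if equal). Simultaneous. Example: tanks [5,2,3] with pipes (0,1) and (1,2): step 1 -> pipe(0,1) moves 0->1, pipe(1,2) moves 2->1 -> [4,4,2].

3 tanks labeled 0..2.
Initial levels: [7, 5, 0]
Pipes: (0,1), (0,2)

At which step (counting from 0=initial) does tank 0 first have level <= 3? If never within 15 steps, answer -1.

Answer: -1

Derivation:
Step 1: flows [0->1,0->2] -> levels [5 6 1]
Step 2: flows [1->0,0->2] -> levels [5 5 2]
Step 3: flows [0=1,0->2] -> levels [4 5 3]
Step 4: flows [1->0,0->2] -> levels [4 4 4]
Step 5: flows [0=1,0=2] -> levels [4 4 4]
  -> stable; tank 0 stays at 4 > 3
Tank 0 never reaches <=3 within 15 steps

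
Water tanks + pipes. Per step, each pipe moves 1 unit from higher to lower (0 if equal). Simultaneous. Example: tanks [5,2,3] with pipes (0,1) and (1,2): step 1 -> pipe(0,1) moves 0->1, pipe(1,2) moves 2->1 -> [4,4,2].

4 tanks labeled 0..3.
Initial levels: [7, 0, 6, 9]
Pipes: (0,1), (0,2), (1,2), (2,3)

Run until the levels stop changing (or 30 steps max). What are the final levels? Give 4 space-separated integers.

Answer: 5 5 7 5

Derivation:
Step 1: flows [0->1,0->2,2->1,3->2] -> levels [5 2 7 8]
Step 2: flows [0->1,2->0,2->1,3->2] -> levels [5 4 6 7]
Step 3: flows [0->1,2->0,2->1,3->2] -> levels [5 6 5 6]
Step 4: flows [1->0,0=2,1->2,3->2] -> levels [6 4 7 5]
Step 5: flows [0->1,2->0,2->1,2->3] -> levels [6 6 4 6]
Step 6: flows [0=1,0->2,1->2,3->2] -> levels [5 5 7 5]
Step 7: flows [0=1,2->0,2->1,2->3] -> levels [6 6 4 6]
  -> period-2 cycle: step 7 state = step 5 state; never stabilizes
  -> state at step 30: (30-5) mod 2 = 1, same as step 6 -> [5 5 7 5]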